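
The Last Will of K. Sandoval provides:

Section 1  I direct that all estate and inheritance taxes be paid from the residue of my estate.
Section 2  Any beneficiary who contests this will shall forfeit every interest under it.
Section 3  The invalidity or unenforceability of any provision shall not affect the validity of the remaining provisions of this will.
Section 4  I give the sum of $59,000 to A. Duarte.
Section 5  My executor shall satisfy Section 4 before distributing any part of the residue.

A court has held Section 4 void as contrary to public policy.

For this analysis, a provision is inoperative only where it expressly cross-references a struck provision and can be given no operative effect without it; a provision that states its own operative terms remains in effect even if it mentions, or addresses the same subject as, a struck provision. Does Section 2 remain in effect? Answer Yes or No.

Yes

Section 4 is struck. Section 5 merely fixes the priority direction for Section 4; with Section 4 gone it has nothing to operate on and falls away. Section 3 is a severability clause and preserves every provision that can still be given independent effect. That leaves Section 1, Section 2, and Section 3 in effect. Section 2 is among the surviving provisions, so the answer is yes.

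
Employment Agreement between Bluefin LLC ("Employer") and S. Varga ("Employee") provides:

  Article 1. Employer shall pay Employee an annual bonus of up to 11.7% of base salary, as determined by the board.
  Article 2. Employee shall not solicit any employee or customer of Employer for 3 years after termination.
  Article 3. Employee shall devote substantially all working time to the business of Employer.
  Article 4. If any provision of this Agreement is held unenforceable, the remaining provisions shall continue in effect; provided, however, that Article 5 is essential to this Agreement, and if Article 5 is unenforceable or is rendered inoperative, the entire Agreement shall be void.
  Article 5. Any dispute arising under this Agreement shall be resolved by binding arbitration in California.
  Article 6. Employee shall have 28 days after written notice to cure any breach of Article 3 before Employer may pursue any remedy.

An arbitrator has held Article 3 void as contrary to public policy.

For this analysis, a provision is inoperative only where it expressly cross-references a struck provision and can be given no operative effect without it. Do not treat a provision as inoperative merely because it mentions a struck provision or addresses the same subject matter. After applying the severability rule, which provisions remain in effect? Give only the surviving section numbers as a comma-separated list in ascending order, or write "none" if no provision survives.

Article 3 is struck. Article 6 has no operative effect of its own apart from Article 3 and is therefore inoperative. Article 4 makes Article 5 an essential term, but Article 5 is unaffected, so the severability proviso in Article 4 preserves the remaining provisions. Article 1, Article 2, Article 4, and Article 5 remain in effect.

1, 2, 4, 5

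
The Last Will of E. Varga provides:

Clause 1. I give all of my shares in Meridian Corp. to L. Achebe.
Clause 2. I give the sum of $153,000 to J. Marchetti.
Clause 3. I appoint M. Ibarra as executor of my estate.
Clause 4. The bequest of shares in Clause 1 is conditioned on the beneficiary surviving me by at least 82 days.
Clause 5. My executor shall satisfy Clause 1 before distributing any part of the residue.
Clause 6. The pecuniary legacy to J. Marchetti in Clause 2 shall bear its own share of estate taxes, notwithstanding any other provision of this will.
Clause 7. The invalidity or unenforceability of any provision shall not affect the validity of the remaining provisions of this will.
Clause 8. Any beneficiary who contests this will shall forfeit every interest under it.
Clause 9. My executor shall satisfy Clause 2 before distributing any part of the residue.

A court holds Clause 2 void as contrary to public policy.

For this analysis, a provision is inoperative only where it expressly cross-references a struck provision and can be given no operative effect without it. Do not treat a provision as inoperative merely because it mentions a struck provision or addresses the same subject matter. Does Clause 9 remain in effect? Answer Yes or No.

Clause 2 is struck. The only function of Clause 6 is the tax charge on Clause 2, so it cannot stand once Clause 2 is removed. The only function of Clause 9 is the priority direction for Clause 2, so it cannot stand once Clause 2 is removed. Under the severability clause in Clause 7, the remaining provisions continue in force. Clause 1, Clause 3, Clause 4, Clause 5, Clause 7, and Clause 8 remain in effect. Clause 9 is among the inoperative provisions, so the answer is no.

No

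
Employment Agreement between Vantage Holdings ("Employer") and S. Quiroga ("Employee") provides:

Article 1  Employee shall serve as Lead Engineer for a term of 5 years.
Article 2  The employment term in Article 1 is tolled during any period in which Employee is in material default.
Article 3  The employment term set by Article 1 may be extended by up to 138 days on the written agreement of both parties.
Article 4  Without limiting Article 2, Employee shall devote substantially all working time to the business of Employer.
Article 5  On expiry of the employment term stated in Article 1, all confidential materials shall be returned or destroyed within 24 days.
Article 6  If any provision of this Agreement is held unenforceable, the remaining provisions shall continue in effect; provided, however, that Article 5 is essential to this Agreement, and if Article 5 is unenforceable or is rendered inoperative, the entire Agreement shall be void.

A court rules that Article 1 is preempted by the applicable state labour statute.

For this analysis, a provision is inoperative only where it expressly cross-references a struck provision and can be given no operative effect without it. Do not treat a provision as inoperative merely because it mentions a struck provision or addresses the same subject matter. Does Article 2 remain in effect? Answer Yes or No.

Article 1 is struck. Article 2 does nothing except set the tolling of the employment term by reference to Article 1; with Article 1 gone it has no independent effect and is inoperative. Article 3 operates only by reference to Article 1, so it falls with Article 1. The only function of Article 5 is the return obligation tied to Article 1, so it cannot stand once Article 1 is removed. Article 6 makes Article 5 an essential term, and Article 5 has been rendered inoperative by the cascade; under Article 6, the entire Agreement is therefore void. No provision of the Agreement survives. Article 2 is among the inoperative provisions, so the answer is no.

No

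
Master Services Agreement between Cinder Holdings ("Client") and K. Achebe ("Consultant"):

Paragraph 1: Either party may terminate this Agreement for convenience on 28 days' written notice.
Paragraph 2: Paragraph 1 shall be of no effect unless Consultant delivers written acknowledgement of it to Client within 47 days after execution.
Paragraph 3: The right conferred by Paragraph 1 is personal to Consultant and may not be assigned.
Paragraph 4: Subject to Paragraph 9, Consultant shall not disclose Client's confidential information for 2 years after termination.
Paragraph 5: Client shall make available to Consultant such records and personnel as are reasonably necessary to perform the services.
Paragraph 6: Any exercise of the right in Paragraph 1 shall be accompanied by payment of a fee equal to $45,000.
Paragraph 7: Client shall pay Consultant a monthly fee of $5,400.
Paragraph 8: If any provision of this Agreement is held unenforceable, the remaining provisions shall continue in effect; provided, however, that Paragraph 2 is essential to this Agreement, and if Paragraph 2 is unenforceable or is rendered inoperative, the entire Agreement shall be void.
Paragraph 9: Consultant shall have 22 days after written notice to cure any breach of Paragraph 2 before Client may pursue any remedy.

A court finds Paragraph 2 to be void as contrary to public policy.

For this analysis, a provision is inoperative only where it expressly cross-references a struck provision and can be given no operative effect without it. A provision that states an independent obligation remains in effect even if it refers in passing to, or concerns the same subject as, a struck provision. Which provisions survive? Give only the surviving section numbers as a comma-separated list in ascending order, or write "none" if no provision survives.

Paragraph 2 is struck. Paragraph 9 operates only by reference to Paragraph 2, so it falls with Paragraph 2. Paragraph 8 makes Paragraph 2 an essential term, and Paragraph 2 is the provision held invalid; under Paragraph 8, the entire Agreement is therefore void. No provision of the Agreement survives.

none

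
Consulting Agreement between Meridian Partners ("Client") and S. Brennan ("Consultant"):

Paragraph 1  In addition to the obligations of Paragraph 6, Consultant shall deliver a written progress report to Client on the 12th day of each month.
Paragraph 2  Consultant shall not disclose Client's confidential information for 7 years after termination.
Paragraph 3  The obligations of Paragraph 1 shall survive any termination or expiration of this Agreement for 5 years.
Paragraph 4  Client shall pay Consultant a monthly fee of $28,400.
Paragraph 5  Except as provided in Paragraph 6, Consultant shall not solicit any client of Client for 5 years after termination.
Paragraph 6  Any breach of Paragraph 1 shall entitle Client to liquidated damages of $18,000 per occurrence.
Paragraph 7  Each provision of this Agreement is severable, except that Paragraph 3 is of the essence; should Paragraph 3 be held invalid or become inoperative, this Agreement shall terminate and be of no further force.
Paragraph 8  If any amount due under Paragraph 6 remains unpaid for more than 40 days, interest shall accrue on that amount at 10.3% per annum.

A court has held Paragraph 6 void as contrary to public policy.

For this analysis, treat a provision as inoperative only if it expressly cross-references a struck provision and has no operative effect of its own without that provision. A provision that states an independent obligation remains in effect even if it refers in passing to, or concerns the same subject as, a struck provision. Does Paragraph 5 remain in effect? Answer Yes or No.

Yes

Paragraph 6 is struck. The whole of Paragraph 8 is the default interest on the liquidated-damages amount, defined by reference to Paragraph 6, so Paragraph 8 cannot stand once Paragraph 6 is removed. Although Paragraph 5 refers to Paragraph 6, its operative terms do not depend on Paragraph 6, so it remains in effect. Paragraph 1 mentions Paragraph 6 but its own obligation stands independently of Paragraph 6, so Paragraph 1 is not affected. Paragraph 7 makes Paragraph 3 an essential term, but Paragraph 3 is unaffected, so the severability proviso in Paragraph 7 preserves the remaining provisions. Paragraph 1, Paragraph 2, Paragraph 3, Paragraph 4, Paragraph 5, and Paragraph 7 remain in effect. Paragraph 5 is among the surviving provisions, so the answer is yes.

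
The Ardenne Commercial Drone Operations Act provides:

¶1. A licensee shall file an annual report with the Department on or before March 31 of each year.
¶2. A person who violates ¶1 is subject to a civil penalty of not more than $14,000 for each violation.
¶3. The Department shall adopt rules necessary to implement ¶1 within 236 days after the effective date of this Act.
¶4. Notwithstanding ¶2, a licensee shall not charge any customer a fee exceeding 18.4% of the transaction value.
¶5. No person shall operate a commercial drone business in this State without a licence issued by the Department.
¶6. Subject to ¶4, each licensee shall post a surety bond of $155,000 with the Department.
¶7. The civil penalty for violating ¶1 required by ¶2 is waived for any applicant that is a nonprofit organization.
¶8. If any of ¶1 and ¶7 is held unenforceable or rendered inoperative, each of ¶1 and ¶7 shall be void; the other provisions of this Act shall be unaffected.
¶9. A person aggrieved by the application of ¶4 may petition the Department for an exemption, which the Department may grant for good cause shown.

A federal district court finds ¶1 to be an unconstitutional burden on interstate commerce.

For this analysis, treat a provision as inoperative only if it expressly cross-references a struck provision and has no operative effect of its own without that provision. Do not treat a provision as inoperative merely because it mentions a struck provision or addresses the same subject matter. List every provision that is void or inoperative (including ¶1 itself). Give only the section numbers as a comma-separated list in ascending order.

1, 2, 3, 7

¶1 is struck. ¶2 merely fixes the civil penalty for violating ¶1; with ¶1 gone it has nothing to operate on and falls away. The only function of ¶3 is the rulemaking mandate for ¶1, so it cannot stand once ¶1 is removed. ¶7 does nothing except set the nonprofit waiver of the civil penalty for violating ¶1 by reference to ¶2; with ¶2 gone it has no independent effect and is inoperative. ¶4 mentions ¶2 but its own obligation stands independently of ¶2, so ¶4 is not affected. ¶8 declares ¶1 and ¶7 mutually dependent; since one of them has fallen, all of them are of no effect. The remainder continues in force under ¶8. ¶4, ¶5, ¶6, ¶8, and ¶9 remain in effect.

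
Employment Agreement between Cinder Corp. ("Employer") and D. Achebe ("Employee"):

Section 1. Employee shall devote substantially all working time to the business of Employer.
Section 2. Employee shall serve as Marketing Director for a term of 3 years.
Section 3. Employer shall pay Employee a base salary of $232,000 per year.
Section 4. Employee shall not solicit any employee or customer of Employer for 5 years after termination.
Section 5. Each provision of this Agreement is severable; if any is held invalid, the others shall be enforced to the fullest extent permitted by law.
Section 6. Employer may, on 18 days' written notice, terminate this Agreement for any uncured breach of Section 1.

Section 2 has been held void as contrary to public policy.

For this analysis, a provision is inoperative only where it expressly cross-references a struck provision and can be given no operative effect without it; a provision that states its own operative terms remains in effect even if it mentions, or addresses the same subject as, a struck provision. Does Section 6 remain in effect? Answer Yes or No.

Section 2 is struck. Nothing else in the Agreement is defined by reference to Section 2. Section 5 is a severability clause and preserves every provision that can still be given independent effect. Section 1, Section 3, Section 4, Section 5, and Section 6 remain in effect. Section 6 is among the surviving provisions, so the answer is yes.

Yes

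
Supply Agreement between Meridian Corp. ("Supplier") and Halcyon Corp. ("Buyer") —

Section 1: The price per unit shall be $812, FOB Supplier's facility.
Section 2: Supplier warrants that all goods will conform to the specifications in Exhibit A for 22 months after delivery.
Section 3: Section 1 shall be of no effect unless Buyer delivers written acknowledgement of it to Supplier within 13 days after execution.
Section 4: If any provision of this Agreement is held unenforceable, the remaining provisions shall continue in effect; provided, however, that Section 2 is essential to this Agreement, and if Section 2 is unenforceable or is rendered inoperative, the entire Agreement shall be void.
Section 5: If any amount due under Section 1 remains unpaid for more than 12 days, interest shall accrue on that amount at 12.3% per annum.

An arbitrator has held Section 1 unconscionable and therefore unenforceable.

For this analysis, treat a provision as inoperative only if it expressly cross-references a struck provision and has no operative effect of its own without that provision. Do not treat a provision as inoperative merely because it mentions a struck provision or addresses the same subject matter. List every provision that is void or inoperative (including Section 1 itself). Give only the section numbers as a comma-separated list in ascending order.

Section 1 is struck. Section 3 operates only by reference to Section 1, so it falls with Section 1. Section 5 has no operative effect of its own apart from Section 1 and is therefore inoperative. Section 4 makes Section 2 an essential term, but Section 2 is unaffected, so the severability proviso in Section 4 preserves the remaining provisions. Section 2 and Section 4 remain in effect.

1, 3, 5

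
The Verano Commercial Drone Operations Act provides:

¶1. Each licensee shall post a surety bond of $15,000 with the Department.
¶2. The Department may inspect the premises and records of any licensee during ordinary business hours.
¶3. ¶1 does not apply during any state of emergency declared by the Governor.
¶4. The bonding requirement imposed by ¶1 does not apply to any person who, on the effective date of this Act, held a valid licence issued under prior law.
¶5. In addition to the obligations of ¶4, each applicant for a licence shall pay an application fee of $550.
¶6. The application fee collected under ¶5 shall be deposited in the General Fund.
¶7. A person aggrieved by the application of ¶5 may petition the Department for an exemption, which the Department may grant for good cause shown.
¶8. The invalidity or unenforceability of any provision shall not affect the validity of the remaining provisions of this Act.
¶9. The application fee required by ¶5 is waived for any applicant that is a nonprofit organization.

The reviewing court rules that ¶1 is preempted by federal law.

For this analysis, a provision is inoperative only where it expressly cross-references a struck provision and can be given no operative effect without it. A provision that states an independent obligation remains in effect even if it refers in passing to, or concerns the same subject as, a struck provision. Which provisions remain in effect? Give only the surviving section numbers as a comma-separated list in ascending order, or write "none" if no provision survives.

2, 5, 6, 7, 8, 9

¶1 is struck. ¶3 has no operative effect of its own apart from ¶1 and is therefore inoperative. ¶4 merely fixes the grandfather exemption from ¶1; with ¶1 gone it has nothing to operate on and falls away. ¶5 mentions ¶4 but its own obligation stands independently of ¶4, so ¶5 is not affected. Under the severability clause in ¶8, the remaining provisions continue in force. That leaves ¶2, ¶5, ¶6, ¶7, ¶8, and ¶9 in effect.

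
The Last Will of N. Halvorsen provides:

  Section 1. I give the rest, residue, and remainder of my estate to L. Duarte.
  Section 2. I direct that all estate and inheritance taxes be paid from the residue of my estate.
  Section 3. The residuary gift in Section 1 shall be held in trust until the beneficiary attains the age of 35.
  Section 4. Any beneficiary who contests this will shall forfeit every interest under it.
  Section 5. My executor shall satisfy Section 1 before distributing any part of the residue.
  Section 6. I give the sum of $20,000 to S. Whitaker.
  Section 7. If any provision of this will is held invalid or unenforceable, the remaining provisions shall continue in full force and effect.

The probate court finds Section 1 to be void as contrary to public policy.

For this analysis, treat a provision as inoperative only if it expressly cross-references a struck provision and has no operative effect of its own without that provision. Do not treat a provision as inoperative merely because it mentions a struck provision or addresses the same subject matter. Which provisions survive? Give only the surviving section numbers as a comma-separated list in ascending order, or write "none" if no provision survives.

2, 4, 6, 7

Section 1 is struck. Section 3 operates only by reference to Section 1, so it falls with Section 1. Section 5 merely fixes the priority direction for Section 1; with Section 1 gone it has nothing to operate on and falls away. Under the severability clause in Section 7, the remaining provisions continue in force. The provisions still in force are Section 2, Section 4, Section 6, and Section 7.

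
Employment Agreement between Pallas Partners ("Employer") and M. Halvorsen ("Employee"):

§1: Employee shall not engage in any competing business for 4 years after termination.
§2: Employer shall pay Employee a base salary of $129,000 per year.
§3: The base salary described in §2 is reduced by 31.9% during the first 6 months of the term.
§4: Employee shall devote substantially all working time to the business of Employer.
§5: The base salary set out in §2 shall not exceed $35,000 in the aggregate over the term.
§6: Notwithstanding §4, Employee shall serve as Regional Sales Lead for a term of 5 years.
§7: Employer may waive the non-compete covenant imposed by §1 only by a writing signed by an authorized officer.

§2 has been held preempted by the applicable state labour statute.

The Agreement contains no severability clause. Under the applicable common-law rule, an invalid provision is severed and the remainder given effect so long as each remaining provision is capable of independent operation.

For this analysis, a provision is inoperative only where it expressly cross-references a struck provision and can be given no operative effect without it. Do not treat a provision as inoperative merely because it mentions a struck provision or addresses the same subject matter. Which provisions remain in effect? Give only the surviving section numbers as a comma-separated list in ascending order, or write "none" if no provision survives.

§2 is struck. The whole of §3 is the introductory reduction to the base salary, defined by reference to §2, so §3 cannot stand once §2 is removed. §5 operates only by reference to §2, so it falls with §2. Under the stated default rule, only provisions that cannot operate independently fall away; the rest are enforced. That leaves §1, §4, §6, and §7 in effect.

1, 4, 6, 7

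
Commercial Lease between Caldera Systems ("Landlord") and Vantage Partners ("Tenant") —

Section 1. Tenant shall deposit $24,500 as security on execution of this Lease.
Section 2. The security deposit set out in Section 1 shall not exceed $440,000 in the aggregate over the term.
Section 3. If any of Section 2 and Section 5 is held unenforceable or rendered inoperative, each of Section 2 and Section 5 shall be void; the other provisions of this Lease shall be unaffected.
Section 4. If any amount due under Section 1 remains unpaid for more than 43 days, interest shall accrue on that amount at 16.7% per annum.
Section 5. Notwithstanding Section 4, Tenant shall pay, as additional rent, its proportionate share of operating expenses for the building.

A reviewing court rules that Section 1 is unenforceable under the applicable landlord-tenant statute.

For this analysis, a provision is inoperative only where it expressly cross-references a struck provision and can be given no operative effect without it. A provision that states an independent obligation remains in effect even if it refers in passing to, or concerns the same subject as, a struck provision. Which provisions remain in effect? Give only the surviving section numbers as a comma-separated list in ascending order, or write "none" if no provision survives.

3

Section 1 is struck. Section 2 operates only by reference to Section 1, so it falls with Section 1. Section 4 does nothing except set the default interest on the security deposit by reference to Section 1; with Section 1 gone it has no independent effect and is inoperative. Section 3 declares Section 2 and Section 5 mutually dependent; since one of them has fallen, all of them are of no effect. That brings down Section 5 as well. The remainder continues in force under Section 3. Only Section 3 remains in effect.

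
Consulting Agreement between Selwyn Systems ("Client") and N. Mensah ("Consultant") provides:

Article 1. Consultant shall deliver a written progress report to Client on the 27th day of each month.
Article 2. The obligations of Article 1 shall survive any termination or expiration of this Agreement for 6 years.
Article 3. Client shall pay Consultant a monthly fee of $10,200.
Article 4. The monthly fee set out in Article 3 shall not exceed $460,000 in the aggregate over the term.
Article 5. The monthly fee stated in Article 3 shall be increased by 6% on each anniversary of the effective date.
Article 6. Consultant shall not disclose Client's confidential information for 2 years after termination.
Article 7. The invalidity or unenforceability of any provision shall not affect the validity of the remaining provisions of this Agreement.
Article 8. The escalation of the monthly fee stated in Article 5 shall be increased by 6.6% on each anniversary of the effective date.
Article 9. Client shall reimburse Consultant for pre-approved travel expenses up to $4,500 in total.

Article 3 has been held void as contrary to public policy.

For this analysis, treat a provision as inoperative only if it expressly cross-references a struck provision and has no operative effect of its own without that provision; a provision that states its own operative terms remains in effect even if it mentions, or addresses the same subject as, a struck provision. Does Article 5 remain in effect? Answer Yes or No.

Article 3 is struck. Article 4 does nothing except set the aggregate cap on the monthly fee by reference to Article 3; with Article 3 gone it has no independent effect and is inoperative. Article 5 does nothing except set the escalation of the monthly fee by reference to Article 3; with Article 3 gone it has no independent effect and is inoperative. Article 8 does nothing except set the escalation of the escalation of the monthly fee by reference to Article 5; with Article 5 gone it has no independent effect and is inoperative. Article 7 is a severability clause and preserves every provision that can still be given independent effect. Article 1, Article 2, Article 6, Article 7, and Article 9 remain in effect. Article 5 is among the inoperative provisions, so the answer is no.

No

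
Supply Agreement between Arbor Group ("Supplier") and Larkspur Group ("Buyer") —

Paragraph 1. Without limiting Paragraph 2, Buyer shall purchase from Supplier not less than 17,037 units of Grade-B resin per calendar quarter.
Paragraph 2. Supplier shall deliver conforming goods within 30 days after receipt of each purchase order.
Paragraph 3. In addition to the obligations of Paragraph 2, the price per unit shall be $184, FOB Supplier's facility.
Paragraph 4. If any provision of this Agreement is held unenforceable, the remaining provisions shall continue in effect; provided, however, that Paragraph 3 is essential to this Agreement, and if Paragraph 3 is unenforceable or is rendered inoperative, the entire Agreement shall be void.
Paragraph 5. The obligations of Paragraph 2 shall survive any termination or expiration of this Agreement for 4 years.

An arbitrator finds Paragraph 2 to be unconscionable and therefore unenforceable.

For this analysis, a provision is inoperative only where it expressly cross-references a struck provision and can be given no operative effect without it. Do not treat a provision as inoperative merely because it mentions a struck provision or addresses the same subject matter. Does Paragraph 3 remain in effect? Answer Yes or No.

Paragraph 2 is struck. Paragraph 5 has no operative effect of its own apart from Paragraph 2 and is therefore inoperative. Although Paragraph 3 refers to Paragraph 2, its operative terms do not depend on Paragraph 2, so it remains in effect. Although Paragraph 1 refers to Paragraph 2, its operative terms do not depend on Paragraph 2, so it remains in effect. Paragraph 4 makes Paragraph 3 an essential term, but Paragraph 3 is unaffected, so the severability proviso in Paragraph 4 preserves the remaining provisions. Paragraph 1, Paragraph 3, and Paragraph 4 remain in effect. Paragraph 3 is among the surviving provisions, so the answer is yes.

Yes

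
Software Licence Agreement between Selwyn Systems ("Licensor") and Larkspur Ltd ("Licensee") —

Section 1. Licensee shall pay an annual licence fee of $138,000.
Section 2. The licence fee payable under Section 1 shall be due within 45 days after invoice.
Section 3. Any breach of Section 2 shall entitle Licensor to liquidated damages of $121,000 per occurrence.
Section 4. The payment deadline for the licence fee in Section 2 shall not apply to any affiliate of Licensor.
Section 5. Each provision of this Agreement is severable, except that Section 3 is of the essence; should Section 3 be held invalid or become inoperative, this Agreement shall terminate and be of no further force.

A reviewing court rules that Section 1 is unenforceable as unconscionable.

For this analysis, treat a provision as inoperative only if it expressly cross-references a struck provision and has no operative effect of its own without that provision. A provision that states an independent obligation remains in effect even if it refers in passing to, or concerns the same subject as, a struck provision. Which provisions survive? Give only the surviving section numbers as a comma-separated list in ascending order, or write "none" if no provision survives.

Section 1 is struck. Section 2 operates only by reference to Section 1, so it falls with Section 1. The whole of Section 3 is the liquidated-damages amount, defined by reference to Section 2, so Section 3 cannot stand once Section 2 is removed. The whole of Section 4 is the carve-out from the payment deadline for the licence fee, defined by reference to Section 2, so Section 4 cannot stand once Section 2 is removed. Section 5 makes Section 3 an essential term, and Section 3 has been rendered inoperative by the cascade; under Section 5, the entire Agreement is therefore void. No provision of the Agreement survives.

none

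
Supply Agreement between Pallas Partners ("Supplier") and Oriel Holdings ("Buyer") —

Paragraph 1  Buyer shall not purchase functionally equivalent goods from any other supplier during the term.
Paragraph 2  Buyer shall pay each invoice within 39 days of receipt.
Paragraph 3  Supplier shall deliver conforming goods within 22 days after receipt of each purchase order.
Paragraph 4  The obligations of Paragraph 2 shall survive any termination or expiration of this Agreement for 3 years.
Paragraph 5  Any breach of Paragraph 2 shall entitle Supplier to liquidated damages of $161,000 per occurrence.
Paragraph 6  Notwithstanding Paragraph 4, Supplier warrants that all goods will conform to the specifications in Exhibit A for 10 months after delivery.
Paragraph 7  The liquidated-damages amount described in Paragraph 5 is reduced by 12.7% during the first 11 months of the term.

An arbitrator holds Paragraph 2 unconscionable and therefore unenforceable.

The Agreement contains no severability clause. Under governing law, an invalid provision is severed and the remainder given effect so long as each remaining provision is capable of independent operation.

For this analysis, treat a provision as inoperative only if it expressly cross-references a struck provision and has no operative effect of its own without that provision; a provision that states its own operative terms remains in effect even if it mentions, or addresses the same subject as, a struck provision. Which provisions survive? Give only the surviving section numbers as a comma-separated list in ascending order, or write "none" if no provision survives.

Paragraph 2 is struck. Paragraph 4 has no operative effect of its own apart from Paragraph 2 and is therefore inoperative. Paragraph 5 has no operative effect of its own apart from Paragraph 2 and is therefore inoperative. Paragraph 7 does nothing except set the introductory reduction to the liquidated-damages amount by reference to Paragraph 5; with Paragraph 5 gone it has no independent effect and is inoperative. Although Paragraph 6 refers to Paragraph 4, its operative terms do not depend on Paragraph 4, so it remains in effect. With no severability clause, the stated default rule severs what cannot stand and enforces each remaining provision that can operate on its own. That leaves Paragraph 1, Paragraph 3, and Paragraph 6 in effect.

1, 3, 6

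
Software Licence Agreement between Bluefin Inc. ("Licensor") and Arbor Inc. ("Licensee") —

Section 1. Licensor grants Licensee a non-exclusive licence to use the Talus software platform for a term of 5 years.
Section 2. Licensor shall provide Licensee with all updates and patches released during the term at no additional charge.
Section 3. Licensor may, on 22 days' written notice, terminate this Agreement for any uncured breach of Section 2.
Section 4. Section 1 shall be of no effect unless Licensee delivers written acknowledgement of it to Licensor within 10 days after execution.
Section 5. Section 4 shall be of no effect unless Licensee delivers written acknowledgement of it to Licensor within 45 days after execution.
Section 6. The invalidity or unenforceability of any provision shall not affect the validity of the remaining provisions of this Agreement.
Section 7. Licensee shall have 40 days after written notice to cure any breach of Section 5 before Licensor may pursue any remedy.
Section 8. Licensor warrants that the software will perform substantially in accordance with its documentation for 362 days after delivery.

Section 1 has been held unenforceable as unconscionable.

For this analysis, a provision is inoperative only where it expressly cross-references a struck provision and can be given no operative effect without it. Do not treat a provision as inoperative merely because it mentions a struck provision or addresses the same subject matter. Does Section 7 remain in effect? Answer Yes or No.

No

Section 1 is struck. Section 4 operates only by reference to Section 1, so it falls with Section 1. The only function of Section 5 is the acknowledgement condition for Section 4, so it cannot stand once Section 4 is removed. Section 7 operates only by reference to Section 5, so it falls with Section 5. Under the severability clause in Section 6, the remaining provisions continue in force. Section 2, Section 3, Section 6, and Section 8 remain in effect. Section 7 is among the inoperative provisions, so the answer is no.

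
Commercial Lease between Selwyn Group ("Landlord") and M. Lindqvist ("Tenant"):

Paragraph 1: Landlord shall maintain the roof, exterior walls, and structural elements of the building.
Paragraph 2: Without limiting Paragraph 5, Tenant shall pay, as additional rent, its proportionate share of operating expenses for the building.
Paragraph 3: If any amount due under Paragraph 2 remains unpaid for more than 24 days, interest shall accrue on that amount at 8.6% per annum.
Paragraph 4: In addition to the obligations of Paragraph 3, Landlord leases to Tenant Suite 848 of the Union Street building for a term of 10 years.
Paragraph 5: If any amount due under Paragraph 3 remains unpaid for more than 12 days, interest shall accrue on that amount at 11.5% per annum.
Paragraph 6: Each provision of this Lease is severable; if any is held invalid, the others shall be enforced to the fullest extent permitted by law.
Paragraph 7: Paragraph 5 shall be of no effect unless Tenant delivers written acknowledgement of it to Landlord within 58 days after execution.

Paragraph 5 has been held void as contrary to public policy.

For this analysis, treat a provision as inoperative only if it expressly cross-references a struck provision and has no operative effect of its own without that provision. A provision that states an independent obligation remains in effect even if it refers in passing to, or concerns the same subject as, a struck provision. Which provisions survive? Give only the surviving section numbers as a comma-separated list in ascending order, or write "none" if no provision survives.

Paragraph 5 is struck. Paragraph 7 operates only by reference to Paragraph 5, so it falls with Paragraph 5. Although Paragraph 2 refers to Paragraph 5, its operative terms do not depend on Paragraph 5, so it remains in effect. Paragraph 6 is a severability clause and preserves every provision that can still be given independent effect. That leaves Paragraph 1, Paragraph 2, Paragraph 3, Paragraph 4, and Paragraph 6 in effect.

1, 2, 3, 4, 6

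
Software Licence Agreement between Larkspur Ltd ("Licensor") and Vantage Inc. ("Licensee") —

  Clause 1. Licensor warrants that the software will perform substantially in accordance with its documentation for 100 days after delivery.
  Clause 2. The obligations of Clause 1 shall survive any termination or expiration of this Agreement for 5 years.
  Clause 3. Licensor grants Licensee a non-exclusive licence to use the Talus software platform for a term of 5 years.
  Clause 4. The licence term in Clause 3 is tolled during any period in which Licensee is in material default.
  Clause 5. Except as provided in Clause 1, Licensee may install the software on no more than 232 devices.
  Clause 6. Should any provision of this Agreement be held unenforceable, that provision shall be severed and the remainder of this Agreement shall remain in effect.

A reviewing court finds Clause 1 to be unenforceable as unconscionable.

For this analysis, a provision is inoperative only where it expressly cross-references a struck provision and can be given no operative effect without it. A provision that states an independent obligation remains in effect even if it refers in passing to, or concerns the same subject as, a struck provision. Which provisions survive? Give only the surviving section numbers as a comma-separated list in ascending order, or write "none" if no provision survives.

Clause 1 is struck. Clause 2 operates only by reference to Clause 1, so it falls with Clause 1. Clause 5 mentions Clause 1 but its own obligation stands independently of Clause 1, so Clause 5 is not affected. Clause 6 is a severability clause and preserves every provision that can still be given independent effect. Clause 3, Clause 4, Clause 5, and Clause 6 remain in effect.

3, 4, 5, 6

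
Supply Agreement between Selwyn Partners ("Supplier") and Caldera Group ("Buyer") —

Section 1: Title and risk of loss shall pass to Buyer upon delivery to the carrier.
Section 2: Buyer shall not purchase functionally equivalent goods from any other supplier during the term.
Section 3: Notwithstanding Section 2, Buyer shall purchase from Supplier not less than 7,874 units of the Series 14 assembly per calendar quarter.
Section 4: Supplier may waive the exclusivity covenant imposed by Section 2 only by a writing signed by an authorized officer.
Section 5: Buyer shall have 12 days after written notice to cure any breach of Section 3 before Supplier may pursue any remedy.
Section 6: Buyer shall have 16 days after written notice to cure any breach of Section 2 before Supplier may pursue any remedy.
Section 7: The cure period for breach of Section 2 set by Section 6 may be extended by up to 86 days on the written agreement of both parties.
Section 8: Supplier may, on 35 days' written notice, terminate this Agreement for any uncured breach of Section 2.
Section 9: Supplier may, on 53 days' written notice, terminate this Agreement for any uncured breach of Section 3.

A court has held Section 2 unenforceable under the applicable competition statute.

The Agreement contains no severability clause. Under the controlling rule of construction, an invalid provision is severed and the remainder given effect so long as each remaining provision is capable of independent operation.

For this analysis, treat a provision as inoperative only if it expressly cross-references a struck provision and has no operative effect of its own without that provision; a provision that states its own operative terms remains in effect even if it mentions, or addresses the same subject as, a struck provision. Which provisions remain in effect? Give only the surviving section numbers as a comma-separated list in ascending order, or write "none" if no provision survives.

Section 2 is struck. The only function of Section 4 is the waiver condition for Section 2, so it cannot stand once Section 2 is removed. Section 6 operates only by reference to Section 2, so it falls with Section 2. The only function of Section 8 is the termination right for breach of Section 2, so it cannot stand once Section 2 is removed. Section 7 operates only by reference to Section 6, so it falls with Section 6. Although Section 3 refers to Section 2, its operative terms do not depend on Section 2, so it remains in effect. With no severability clause, the stated default rule severs what cannot stand and enforces each remaining provision that can operate on its own. Section 1, Section 3, Section 5, and Section 9 remain in effect.

1, 3, 5, 9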